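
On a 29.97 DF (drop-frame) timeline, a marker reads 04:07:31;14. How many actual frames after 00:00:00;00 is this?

Complete 10-minute blocks: 24, each 17982 frames → 431568.
Remaining 7 whole minutes in the current block: 1800 + 6 × 1798 = 12588 frames.
Within the current minute: 31 × 30 + 14 − 2 = 942 (labels ;00/;01 skipped at this minute). Total = 431568 + 12588 + 942 = 445098.

445098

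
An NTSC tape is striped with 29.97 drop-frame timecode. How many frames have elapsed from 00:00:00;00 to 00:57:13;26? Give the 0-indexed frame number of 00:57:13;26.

Complete 10-minute blocks: 5, each 17982 frames → 89910.
Remaining 7 whole minutes in the current block: 1800 + 6 × 1798 = 12588 frames.
Within the current minute: 13 × 30 + 26 − 2 = 414 (labels ;00/;01 skipped at this minute). Total = 89910 + 12588 + 414 = 102912.

102912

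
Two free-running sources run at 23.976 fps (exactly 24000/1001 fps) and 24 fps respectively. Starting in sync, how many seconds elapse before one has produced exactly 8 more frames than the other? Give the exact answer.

1001/3 seconds

The gap grows by |24 − 24000/1001| = 24/1001 frames per second.
Time for a 8-frame gap: 8 ÷ (24/1001) = 1001/3 s.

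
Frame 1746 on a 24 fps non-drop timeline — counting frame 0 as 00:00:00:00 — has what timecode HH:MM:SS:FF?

1746 ÷ 24 = 72 full seconds, remainder 18 frames.
72 s = 0 h 1 min 12 s.
Timecode: 00:01:12:18.

00:01:12:18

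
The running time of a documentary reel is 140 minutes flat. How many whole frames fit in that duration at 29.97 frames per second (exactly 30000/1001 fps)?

140 min = 8400 s.
Frames = 8400 × 30000/1001 = 36000000/143 ≈ 251748.2517.
Complete frames: 251748.

251748 frames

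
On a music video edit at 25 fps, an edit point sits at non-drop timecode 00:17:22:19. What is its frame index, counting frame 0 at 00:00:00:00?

Total seconds to the label: (0 × 3600 + 17 × 60 + 22) = 1042.
Frame index = 1042 × 25 + 19 = 26069.

frame 26069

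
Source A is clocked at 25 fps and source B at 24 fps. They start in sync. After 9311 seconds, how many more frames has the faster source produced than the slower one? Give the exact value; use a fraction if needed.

A emits 25 × 9311 = 232775 frames; B emits 24 × 9311 = 223464.
Difference = 9311 frames; B is behind A.

9311 frames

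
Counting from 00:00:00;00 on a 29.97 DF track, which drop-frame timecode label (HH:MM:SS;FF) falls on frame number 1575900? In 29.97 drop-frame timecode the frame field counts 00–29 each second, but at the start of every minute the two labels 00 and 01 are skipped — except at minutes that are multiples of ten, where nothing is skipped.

14:36:22;18

Each 10-minute DF block holds 10 × 60 × 30 − 9 × 2 = 17982 frames. 1575900 ÷ 17982 → 87 full blocks, remainder 11466.
Within the partial block the first minute is 1800 frames and each further minute 1798, so 6 further minute boundaries passed. Total skipped labels = 18 × 87 + 2 × 6 = 1578.
Non-drop label index = 1575900 + 1578 = 1577478; at 30 labels/s that is 14:36:22:18, i.e. DF 14:36:22;18.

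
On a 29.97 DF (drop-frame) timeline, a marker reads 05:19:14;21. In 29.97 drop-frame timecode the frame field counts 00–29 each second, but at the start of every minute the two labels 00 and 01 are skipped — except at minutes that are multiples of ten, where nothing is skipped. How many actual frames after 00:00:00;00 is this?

574065

Complete 10-minute blocks: 31, each 17982 frames → 557442.
Remaining 9 whole minutes in the current block: 1800 + 8 × 1798 = 16184 frames.
Within the current minute: 14 × 30 + 21 − 2 = 439 (labels ;00/;01 skipped at this minute). Total = 557442 + 16184 + 439 = 574065.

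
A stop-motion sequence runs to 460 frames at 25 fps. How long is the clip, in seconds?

18.4 seconds

Running time = 460 / (25) = 18.4 s.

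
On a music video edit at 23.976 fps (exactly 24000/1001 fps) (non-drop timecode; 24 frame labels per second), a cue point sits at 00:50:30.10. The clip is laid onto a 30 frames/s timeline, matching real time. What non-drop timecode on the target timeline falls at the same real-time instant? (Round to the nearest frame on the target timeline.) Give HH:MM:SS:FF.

Source frame index: (0×3600 + 50×60 + 30) × 24 + 10 = 72730.
Real time: 72730 / (24000/1001) = 7280273/2400 s.
Target frame: (7280273/2400) × (30) = 7280273/80 ≈ 91003.413 → 91003.
At 30 labels/s: frame 91003 → 00:50:33:13.

00:50:33:13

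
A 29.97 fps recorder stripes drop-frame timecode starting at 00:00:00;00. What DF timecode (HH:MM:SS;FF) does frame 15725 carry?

Each 10-minute DF block holds 10 × 60 × 30 − 9 × 2 = 17982 frames. 15725 ÷ 17982 → 0 full blocks, remainder 15725.
Within the partial block the first minute is 1800 frames and each further minute 1798, so 8 further minute boundaries passed. Total skipped labels = 18 × 0 + 2 × 8 = 16.
Non-drop label index = 15725 + 16 = 15741; at 30 labels/s that is 00:08:44:21, i.e. DF 00:08:44;21.

00:08:44;21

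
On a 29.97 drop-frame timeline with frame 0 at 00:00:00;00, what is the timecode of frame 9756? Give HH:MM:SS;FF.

Each 10-minute DF block holds 10 × 60 × 30 − 9 × 2 = 17982 frames. 9756 ÷ 17982 → 0 full blocks, remainder 9756.
Within the partial block the first minute is 1800 frames and each further minute 1798, so 5 further minute boundaries passed. Total skipped labels = 18 × 0 + 2 × 5 = 10.
Non-drop label index = 9756 + 10 = 9766; at 30 labels/s that is 00:05:25:16, i.e. DF 00:05:25;16.

00:05:25;16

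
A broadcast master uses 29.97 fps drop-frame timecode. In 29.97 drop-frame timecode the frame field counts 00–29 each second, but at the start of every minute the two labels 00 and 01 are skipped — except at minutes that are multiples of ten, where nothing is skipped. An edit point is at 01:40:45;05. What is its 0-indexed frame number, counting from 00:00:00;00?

181175

Complete 10-minute blocks: 10, each 17982 frames → 179820.
Remaining 0 whole minutes in the current block: 0 frames.
Within the current minute: 45 × 30 + 5 = 1355. Total = 179820 + 0 + 1355 = 181175.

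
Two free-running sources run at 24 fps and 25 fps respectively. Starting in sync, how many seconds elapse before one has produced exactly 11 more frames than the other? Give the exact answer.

11 seconds

The gap grows by |25 − 24| = 1 frame per second.
Time for a 11-frame gap: 11 ÷ (1) = 11 s.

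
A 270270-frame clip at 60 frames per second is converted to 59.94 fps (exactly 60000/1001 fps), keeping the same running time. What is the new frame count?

Target frames = source frames × (target rate / source rate) = 270270 × (60000/1001)/(60) = 270270 × 1000/1001 = 270000.

270000 frames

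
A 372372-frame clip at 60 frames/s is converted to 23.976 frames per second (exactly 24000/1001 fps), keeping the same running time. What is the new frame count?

Target frames = source frames × (target rate / source rate) = 372372 × (24000/1001)/(60) = 372372 × 400/1001 = 148800.

148800 frames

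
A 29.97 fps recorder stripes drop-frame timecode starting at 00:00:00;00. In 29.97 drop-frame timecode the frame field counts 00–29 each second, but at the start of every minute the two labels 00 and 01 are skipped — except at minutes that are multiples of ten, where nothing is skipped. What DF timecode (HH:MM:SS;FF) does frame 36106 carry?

Ten DF minutes hold 17982 frames, so frame 36106 lies in block 2 (frames 35964–53945) with 142 frames into that block.
The block's first minute is 1800 frames and the rest 1798 each; 142 frames reaches minute 0, so 2 × 18 + 0 × 2 = 36 labels have been skipped so far.
Adding those back, label number 36106 + 36 = 36142 at 30 labels/s is 1204 s + 22 f = 0 h 20 min 4 s frame 22, i.e. 00:20:04;22.

00:20:04;22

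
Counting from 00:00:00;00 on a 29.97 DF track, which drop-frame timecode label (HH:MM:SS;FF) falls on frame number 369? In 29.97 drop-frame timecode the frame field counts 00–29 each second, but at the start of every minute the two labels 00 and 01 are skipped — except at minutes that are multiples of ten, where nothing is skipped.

00:00:12;09

Each 10-minute DF block holds 10 × 60 × 30 − 9 × 2 = 17982 frames. 369 ÷ 17982 → 0 full blocks, remainder 369.
Within the partial block the first minute is 1800 frames and each further minute 1798, so 0 further minute boundaries passed. Total skipped labels = 18 × 0 + 2 × 0 = 0.
Non-drop label index = 369 + 0 = 369; at 30 labels/s that is 00:00:12:09, i.e. DF 00:00:12;09.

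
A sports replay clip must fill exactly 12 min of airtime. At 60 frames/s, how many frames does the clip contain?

43200 frames

12 min = 720 s.
Frames = 720 × 60 = 43200.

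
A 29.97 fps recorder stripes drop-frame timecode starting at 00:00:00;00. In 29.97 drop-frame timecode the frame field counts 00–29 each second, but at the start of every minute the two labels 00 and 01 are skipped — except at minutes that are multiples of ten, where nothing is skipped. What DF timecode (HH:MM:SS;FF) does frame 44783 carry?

Each 10-minute DF block holds 10 × 60 × 30 − 9 × 2 = 17982 frames. 44783 ÷ 17982 → 2 full blocks, remainder 8819.
Within the partial block the first minute is 1800 frames and each further minute 1798, so 4 further minute boundaries passed. Total skipped labels = 18 × 2 + 2 × 4 = 44.
Non-drop label index = 44783 + 44 = 44827; at 30 labels/s that is 00:24:54:07, i.e. DF 00:24:54;07.

00:24:54;07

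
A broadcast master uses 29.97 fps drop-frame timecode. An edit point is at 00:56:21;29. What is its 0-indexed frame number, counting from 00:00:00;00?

Complete 10-minute blocks: 5, each 17982 frames → 89910.
Remaining 6 whole minutes in the current block: 1800 + 5 × 1798 = 10790 frames.
Within the current minute: 21 × 30 + 29 − 2 = 657 (labels ;00/;01 skipped at this minute). Total = 89910 + 10790 + 657 = 101357.

101357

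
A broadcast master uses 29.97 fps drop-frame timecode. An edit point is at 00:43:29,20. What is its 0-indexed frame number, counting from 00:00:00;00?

As if non-drop at 30 labels/s: (0 × 3600 + 43 × 60 + 29) × 30 + 20 = 78290.
Minute boundaries passed: 43; those not divisible by 10: 43 − 4 = 39; dropped labels = 2 × 39 = 78.
Actual frame index = 78290 − 78 = 78212.

78212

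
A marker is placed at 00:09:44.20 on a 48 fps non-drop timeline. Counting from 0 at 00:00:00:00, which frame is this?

frame 28052

Total seconds to the label: (0 × 3600 + 9 × 60 + 44) = 584.
Frame index = 584 × 48 + 20 = 28052.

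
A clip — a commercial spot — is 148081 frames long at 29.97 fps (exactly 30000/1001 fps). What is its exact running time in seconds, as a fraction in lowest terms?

Running time = 148081 ÷ (30000/1001) = 148081 × 1001/30000 = 148229081/30000 s.

148229081/30000 seconds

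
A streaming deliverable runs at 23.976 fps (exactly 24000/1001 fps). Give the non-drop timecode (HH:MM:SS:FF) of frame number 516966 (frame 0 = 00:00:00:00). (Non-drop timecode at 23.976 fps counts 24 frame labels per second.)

05:59:00:06

516966 ÷ 24 = 21540 full seconds, remainder 6 frames.
21540 s = 5 h 59 min 0 s.
Timecode: 05:59:00:06.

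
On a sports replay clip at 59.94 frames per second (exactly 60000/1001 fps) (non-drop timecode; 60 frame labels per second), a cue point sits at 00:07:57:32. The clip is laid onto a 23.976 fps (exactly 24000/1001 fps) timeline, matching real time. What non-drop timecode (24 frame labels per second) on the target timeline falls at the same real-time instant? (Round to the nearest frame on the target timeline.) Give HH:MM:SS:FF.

Source frame index: (0×3600 + 7×60 + 57) × 60 + 32 = 28652.
Real time: 28652 / (60000/1001) = 7170163/15000 s.
Target frame: (7170163/15000) × (24000/1001) = 57304/5 ≈ 11460.800 → 11461.
At 24 labels/s: frame 11461 → 00:07:57:13.

00:07:57:13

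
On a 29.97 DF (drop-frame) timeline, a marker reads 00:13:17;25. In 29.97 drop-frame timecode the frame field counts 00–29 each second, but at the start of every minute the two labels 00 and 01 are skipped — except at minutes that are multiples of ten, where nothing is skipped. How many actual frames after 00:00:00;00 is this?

23911

As if non-drop at 30 labels/s: (0 × 3600 + 13 × 60 + 17) × 30 + 25 = 23935.
Minute boundaries passed: 13; those not divisible by 10: 13 − 1 = 12; dropped labels = 2 × 12 = 24.
Actual frame index = 23935 − 24 = 23911.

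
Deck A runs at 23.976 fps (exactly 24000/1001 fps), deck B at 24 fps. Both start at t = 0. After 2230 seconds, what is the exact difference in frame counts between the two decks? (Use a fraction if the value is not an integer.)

53520/1001 frames

A emits 24000/1001 × 2230 = 53520000/1001 frames; B emits 24 × 2230 = 53520.
Difference = 53520/1001 frames (≈ 53.4665); B is ahead of A.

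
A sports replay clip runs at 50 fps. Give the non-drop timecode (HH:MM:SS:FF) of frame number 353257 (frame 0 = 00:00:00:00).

01:57:45:07

353257 ÷ 50 = 7065 full seconds, remainder 7 frames.
7065 s = 1 h 57 min 45 s.
Timecode: 01:57:45:07.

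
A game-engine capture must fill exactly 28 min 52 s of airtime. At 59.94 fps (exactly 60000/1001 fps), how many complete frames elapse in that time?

103816 frames

28 min 52 s = 1732 s.
Frames = 1732 × 60000/1001 = 103920000/1001 ≈ 103816.1838.
Complete frames: 103816.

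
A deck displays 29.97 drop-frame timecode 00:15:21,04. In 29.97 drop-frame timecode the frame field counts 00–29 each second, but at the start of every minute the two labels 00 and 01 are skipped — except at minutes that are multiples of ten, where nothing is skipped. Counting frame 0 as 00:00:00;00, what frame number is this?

As if non-drop at 30 labels/s: (0 × 3600 + 15 × 60 + 21) × 30 + 4 = 27634.
Minute boundaries passed: 15; those not divisible by 10: 15 − 1 = 14; dropped labels = 2 × 14 = 28.
Actual frame index = 27634 − 28 = 27606.

27606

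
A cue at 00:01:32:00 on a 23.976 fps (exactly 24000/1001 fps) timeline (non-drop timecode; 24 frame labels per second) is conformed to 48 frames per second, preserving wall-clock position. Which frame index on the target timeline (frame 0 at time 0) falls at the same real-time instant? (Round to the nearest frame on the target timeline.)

Source frame index: (0×3600 + 1×60 + 32) × 24 + 0 = 2208.
Real time: 2208 / (24000/1001) = 23023/250 s.
Target frame: (23023/250) × (48) = 552552/125 ≈ 4420.416 → 4420.

frame 4420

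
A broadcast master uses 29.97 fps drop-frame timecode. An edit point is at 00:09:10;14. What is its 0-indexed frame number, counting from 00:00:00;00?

Complete 10-minute blocks: 0, each 17982 frames → 0.
Remaining 9 whole minutes in the current block: 1800 + 8 × 1798 = 16184 frames.
Within the current minute: 10 × 30 + 14 − 2 = 312 (labels ;00/;01 skipped at this minute). Total = 0 + 16184 + 312 = 16496.

16496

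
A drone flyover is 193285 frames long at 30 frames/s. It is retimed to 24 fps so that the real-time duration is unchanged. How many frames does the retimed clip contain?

Target frames = source frames × (target rate / source rate) = 193285 × (24)/(30) = 193285 × 4/5 = 154628.

154628 frames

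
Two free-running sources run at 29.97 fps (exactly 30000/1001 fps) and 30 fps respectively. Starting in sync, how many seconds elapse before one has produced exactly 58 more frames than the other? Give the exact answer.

29029/15 seconds

The gap grows by |30 − 30000/1001| = 30/1001 frames per second.
Time for a 58-frame gap: 58 ÷ (30/1001) = 29029/15 s.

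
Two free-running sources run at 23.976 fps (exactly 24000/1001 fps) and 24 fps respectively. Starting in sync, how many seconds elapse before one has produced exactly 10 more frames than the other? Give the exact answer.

The gap grows by |24 − 24000/1001| = 24/1001 frames per second.
Time for a 10-frame gap: 10 ÷ (24/1001) = 5005/12 s.

5005/12 seconds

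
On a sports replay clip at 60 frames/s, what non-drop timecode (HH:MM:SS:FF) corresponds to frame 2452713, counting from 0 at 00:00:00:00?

2452713 ÷ 60 = 40878 full seconds, remainder 33 frames.
40878 s = 11 h 21 min 18 s.
Timecode: 11:21:18:33.

11:21:18:33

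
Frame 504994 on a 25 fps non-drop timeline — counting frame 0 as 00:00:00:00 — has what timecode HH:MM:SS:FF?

504994 ÷ 25 = 20199 full seconds, remainder 19 frames.
20199 s = 5 h 36 min 39 s.
Timecode: 05:36:39:19.

05:36:39:19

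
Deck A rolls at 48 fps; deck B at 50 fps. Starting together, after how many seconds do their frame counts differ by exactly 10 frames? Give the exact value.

5 seconds

The gap grows by |50 − 48| = 2 frames per second.
Time for a 10-frame gap: 10 ÷ (2) = 5 s.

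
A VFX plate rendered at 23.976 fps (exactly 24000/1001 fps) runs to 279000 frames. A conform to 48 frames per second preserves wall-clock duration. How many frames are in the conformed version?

Target frames = source frames × (target rate / source rate) = 279000 × (48)/(24000/1001) = 279000 × 1001/500 = 558558.

558558 frames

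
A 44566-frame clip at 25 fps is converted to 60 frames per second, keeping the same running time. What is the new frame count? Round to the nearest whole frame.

Frames at target rate = 44566 × (60) / (25) = 534792/5 ≈ 106958.400.
Nearest whole frame: 106958.

106958 frames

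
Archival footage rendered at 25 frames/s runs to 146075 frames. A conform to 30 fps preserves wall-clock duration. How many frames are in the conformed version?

Target frames = source frames × (target rate / source rate) = 146075 × (30)/(25) = 146075 × 6/5 = 175290.

175290 frames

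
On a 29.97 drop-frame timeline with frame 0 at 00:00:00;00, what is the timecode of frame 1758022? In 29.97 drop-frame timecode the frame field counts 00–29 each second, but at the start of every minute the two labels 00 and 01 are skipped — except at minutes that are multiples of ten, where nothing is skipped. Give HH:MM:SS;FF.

16:17:39;12

Each 10-minute DF block holds 10 × 60 × 30 − 9 × 2 = 17982 frames. 1758022 ÷ 17982 → 97 full blocks, remainder 13768.
Within the partial block the first minute is 1800 frames and each further minute 1798, so 7 further minute boundaries passed. Total skipped labels = 18 × 97 + 2 × 7 = 1760.
Non-drop label index = 1758022 + 1760 = 1759782; at 30 labels/s that is 16:17:39:12, i.e. DF 16:17:39;12.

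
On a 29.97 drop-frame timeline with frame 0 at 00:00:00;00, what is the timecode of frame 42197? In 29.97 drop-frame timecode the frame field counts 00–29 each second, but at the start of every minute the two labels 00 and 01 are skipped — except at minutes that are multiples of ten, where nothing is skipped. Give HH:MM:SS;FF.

00:23:27;29

Ten DF minutes hold 17982 frames, so frame 42197 lies in block 2 (frames 35964–53945) with 6233 frames into that block.
The block's first minute is 1800 frames and the rest 1798 each; 6233 frames reaches minute 3, so 2 × 18 + 3 × 2 = 42 labels have been skipped so far.
Adding those back, label number 42197 + 42 = 42239 at 30 labels/s is 1407 s + 29 f = 0 h 23 min 27 s frame 29, i.e. 00:23:27;29.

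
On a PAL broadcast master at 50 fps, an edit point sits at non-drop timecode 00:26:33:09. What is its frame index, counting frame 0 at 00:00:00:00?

Total seconds to the label: (0 × 3600 + 26 × 60 + 33) = 1593.
Frame index = 1593 × 50 + 9 = 79659.

79659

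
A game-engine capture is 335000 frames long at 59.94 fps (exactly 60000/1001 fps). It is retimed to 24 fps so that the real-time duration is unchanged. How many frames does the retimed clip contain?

Target frames = source frames × (target rate / source rate) = 335000 × (24)/(60000/1001) = 335000 × 1001/2500 = 134134.

134134 frames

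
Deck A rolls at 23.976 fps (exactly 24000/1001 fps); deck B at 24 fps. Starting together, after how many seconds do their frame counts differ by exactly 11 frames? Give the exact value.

11011/24 seconds

The gap grows by |24 − 24000/1001| = 24/1001 frames per second.
Time for a 11-frame gap: 11 ÷ (24/1001) = 11011/24 s.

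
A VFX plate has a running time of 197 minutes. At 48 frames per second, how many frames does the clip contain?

197 min = 11820 s.
Frames = 11820 × 48 = 567360.

567360 frames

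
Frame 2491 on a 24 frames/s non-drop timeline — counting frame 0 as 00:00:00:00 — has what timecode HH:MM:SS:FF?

2491 ÷ 24 = 103 full seconds, remainder 19 frames.
103 s = 0 h 1 min 43 s.
Timecode: 00:01:43:19.

00:01:43:19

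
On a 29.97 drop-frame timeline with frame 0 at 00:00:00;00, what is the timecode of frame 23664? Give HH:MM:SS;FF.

00:13:09;18

Ten DF minutes hold 17982 frames, so frame 23664 lies in block 1 (frames 17982–35963) with 5682 frames into that block.
The block's first minute is 1800 frames and the rest 1798 each; 5682 frames reaches minute 3, so 1 × 18 + 3 × 2 = 24 labels have been skipped so far.
Adding those back, label number 23664 + 24 = 23688 at 30 labels/s is 789 s + 18 f = 0 h 13 min 9 s frame 18, i.e. 00:13:09;18.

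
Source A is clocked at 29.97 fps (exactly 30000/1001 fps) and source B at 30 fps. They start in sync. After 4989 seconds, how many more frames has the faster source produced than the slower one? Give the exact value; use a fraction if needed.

A emits 30000/1001 × 4989 = 149670000/1001 frames; B emits 30 × 4989 = 149670.
Difference = 149670/1001 frames (≈ 149.5205); B is ahead of A.

149670/1001 frames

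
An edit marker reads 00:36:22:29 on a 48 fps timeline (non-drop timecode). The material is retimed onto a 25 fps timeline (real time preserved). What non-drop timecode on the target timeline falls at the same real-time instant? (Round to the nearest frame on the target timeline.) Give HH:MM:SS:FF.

Source frame index: (0×3600 + 36×60 + 22) × 48 + 29 = 104765.
Real time: 104765 / (48) = 104765/48 s.
Target frame: (104765/48) × (25) = 2619125/48 ≈ 54565.104 → 54565.
At 25 labels/s: frame 54565 → 00:36:22:15.

00:36:22:15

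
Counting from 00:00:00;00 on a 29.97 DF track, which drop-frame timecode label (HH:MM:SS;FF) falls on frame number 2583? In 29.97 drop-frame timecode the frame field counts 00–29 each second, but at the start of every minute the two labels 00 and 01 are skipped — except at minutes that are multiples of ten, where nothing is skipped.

Each 10-minute DF block holds 10 × 60 × 30 − 9 × 2 = 17982 frames. 2583 ÷ 17982 → 0 full blocks, remainder 2583.
Within the partial block the first minute is 1800 frames and each further minute 1798, so 1 further minute boundary passed. Total skipped labels = 18 × 0 + 2 × 1 = 2.
Non-drop label index = 2583 + 2 = 2585; at 30 labels/s that is 00:01:26:05, i.e. DF 00:01:26;05.

00:01:26;05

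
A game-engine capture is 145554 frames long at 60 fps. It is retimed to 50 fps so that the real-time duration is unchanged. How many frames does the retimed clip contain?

Target frames = source frames × (target rate / source rate) = 145554 × (50)/(60) = 145554 × 5/6 = 121295.

121295 frames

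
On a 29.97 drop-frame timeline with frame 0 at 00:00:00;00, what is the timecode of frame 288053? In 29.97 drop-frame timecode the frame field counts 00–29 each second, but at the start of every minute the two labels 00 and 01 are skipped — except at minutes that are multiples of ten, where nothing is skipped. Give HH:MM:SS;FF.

02:40:11;11

Each 10-minute DF block holds 10 × 60 × 30 − 9 × 2 = 17982 frames. 288053 ÷ 17982 → 16 full blocks, remainder 341.
Within the partial block the first minute is 1800 frames and each further minute 1798, so 0 further minute boundaries passed. Total skipped labels = 18 × 16 + 2 × 0 = 288.
Non-drop label index = 288053 + 288 = 288341; at 30 labels/s that is 02:40:11:11, i.e. DF 02:40:11;11.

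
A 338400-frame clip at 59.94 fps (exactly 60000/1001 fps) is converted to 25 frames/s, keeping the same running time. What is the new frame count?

141141 frames

Target frames = source frames × (target rate / source rate) = 338400 × (25)/(60000/1001) = 338400 × 1001/2400 = 141141.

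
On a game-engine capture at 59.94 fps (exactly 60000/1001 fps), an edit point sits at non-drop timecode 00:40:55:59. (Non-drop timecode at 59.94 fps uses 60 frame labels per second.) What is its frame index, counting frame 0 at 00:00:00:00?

Total seconds to the label: (0 × 3600 + 40 × 60 + 55) = 2455.
Frame index = 2455 × 60 + 59 = 147359.

147359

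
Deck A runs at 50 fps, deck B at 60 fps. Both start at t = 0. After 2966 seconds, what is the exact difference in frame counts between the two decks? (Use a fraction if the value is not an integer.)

29660 frames

A emits 50 × 2966 = 148300 frames; B emits 60 × 2966 = 177960.
Difference = 29660 frames; B is ahead of A.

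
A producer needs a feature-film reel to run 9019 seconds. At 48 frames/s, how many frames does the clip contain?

432912 frames

Frames = 9019 × 48 = 432912.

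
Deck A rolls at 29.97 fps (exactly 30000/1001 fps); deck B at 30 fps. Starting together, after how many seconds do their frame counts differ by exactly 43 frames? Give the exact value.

43043/30 seconds

The gap grows by |30 − 30000/1001| = 30/1001 frames per second.
Time for a 43-frame gap: 43 ÷ (30/1001) = 43043/30 s.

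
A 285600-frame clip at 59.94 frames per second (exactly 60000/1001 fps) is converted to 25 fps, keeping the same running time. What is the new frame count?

Target frames = source frames × (target rate / source rate) = 285600 × (25)/(60000/1001) = 285600 × 1001/2400 = 119119.

119119 frames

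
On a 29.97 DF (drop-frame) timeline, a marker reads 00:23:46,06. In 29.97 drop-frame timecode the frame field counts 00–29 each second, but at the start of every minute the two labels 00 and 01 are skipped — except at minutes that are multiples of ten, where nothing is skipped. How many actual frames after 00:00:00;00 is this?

Complete 10-minute blocks: 2, each 17982 frames → 35964.
Remaining 3 whole minutes in the current block: 1800 + 2 × 1798 = 5396 frames.
Within the current minute: 46 × 30 + 6 − 2 = 1384 (labels ;00/;01 skipped at this minute). Total = 35964 + 5396 + 1384 = 42744.

42744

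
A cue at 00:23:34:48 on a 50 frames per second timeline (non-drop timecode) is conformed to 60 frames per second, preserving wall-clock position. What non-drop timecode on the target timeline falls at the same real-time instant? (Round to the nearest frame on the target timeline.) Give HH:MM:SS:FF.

00:23:34:58

Source frame index: (0×3600 + 23×60 + 34) × 50 + 48 = 70748.
Real time: 70748 / (50) = 35374/25 s.
Target frame: (35374/25) × (60) = 424488/5 ≈ 84897.600 → 84898.
At 60 labels/s: frame 84898 → 00:23:34:58.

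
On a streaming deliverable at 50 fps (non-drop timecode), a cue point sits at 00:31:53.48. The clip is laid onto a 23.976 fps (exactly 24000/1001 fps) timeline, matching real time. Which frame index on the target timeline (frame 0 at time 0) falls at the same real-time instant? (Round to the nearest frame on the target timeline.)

frame 45889

Source frame index: (0×3600 + 31×60 + 53) × 50 + 48 = 95698.
Real time: 95698 / (50) = 47849/25 s.
Target frame: (47849/25) × (24000/1001) = 45935040/1001 ≈ 45889.151 → 45889.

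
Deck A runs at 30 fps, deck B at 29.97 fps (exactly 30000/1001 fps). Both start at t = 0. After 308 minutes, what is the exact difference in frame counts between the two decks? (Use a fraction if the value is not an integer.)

7200/13 frames

308 min = 18480 s.
A emits 30 × 18480 = 554400 frames; B emits 30000/1001 × 18480 = 7200000/13.
Difference = 7200/13 frames (≈ 553.8462); B is behind A.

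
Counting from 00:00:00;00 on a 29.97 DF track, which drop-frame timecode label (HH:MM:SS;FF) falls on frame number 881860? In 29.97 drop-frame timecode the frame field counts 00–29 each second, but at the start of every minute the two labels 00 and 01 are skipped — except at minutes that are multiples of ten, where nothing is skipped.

08:10:24;22

Ten DF minutes hold 17982 frames, so frame 881860 lies in block 49 (frames 881118–899099) with 742 frames into that block.
The block's first minute is 1800 frames and the rest 1798 each; 742 frames reaches minute 0, so 49 × 18 + 0 × 2 = 882 labels have been skipped so far.
Adding those back, label number 881860 + 882 = 882742 at 30 labels/s is 29424 s + 22 f = 8 h 10 min 24 s frame 22, i.e. 08:10:24;22.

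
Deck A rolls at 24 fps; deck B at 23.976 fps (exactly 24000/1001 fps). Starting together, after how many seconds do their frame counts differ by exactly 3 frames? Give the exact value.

125.125 seconds

The gap grows by |24000/1001 − 24| = 24/1001 frames per second.
Time for a 3-frame gap: 3 ÷ (24/1001) = 125.125 s.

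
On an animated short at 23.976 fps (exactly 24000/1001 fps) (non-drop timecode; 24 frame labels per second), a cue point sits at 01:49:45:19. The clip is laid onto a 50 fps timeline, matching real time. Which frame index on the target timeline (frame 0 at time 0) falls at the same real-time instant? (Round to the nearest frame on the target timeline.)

frame 329619

Source frame index: (1×3600 + 49×60 + 45) × 24 + 19 = 158059.
Real time: 158059 / (24000/1001) = 158217059/24000 s.
Target frame: (158217059/24000) × (50) = 158217059/480 ≈ 329618.873 → 329619.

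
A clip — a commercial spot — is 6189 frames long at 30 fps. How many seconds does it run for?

Running time = 6189 / (30) = 206.3 s.

206.3 seconds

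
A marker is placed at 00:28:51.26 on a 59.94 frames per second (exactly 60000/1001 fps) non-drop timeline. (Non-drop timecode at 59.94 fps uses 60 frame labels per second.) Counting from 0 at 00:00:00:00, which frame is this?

103886

Total seconds to the label: (0 × 3600 + 28 × 60 + 51) = 1731.
Frame index = 1731 × 60 + 26 = 103886.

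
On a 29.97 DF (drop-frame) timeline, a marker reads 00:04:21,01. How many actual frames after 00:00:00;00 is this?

7823

Complete 10-minute blocks: 0, each 17982 frames → 0.
Remaining 4 whole minutes in the current block: 1800 + 3 × 1798 = 7194 frames.
Within the current minute: 21 × 30 + 1 − 2 = 629 (labels ;00/;01 skipped at this minute). Total = 0 + 7194 + 629 = 7823.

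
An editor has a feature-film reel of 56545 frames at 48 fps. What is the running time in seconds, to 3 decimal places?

Running time = 56545 × 1/48 = 56545/48 s ≈ 1178.021 s.

1178.021 seconds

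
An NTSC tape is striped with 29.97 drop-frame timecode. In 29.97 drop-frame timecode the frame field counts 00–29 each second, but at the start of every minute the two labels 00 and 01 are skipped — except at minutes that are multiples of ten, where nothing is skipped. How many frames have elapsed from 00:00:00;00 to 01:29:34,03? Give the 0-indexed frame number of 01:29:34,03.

161061

As if non-drop at 30 labels/s: (1 × 3600 + 29 × 60 + 34) × 30 + 3 = 161223.
Minute boundaries passed: 89; those not divisible by 10: 89 − 8 = 81; dropped labels = 2 × 81 = 162.
Actual frame index = 161223 − 162 = 161061.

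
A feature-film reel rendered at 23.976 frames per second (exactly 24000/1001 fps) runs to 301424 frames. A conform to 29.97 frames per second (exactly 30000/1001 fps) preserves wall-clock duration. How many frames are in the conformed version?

376780 frames

Target frames = source frames × (target rate / source rate) = 301424 × (30000/1001)/(24000/1001) = 301424 × 5/4 = 376780.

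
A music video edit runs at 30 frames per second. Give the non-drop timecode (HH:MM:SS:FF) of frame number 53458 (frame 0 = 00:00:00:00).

00:29:41:28

53458 ÷ 30 = 1781 full seconds, remainder 28 frames.
1781 s = 0 h 29 min 41 s.
Timecode: 00:29:41:28.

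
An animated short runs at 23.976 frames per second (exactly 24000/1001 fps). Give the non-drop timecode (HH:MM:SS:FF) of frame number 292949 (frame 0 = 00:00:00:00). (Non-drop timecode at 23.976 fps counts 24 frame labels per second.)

292949 ÷ 24 = 12206 full seconds, remainder 5 frames.
12206 s = 3 h 23 min 26 s.
Timecode: 03:23:26:05.

03:23:26:05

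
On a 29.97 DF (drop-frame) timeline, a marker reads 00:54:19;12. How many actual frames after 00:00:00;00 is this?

97684

As if non-drop at 30 labels/s: (0 × 3600 + 54 × 60 + 19) × 30 + 12 = 97782.
Minute boundaries passed: 54; those not divisible by 10: 54 − 5 = 49; dropped labels = 2 × 49 = 98.
Actual frame index = 97782 − 98 = 97684.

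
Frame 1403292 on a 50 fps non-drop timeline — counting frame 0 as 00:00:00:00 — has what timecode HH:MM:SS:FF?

1403292 ÷ 50 = 28065 full seconds, remainder 42 frames.
28065 s = 7 h 47 min 45 s.
Timecode: 07:47:45:42.

07:47:45:42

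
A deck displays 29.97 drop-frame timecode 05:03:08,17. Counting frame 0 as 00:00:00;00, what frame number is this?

545111

As if non-drop at 30 labels/s: (5 × 3600 + 3 × 60 + 8) × 30 + 17 = 545657.
Minute boundaries passed: 303; those not divisible by 10: 303 − 30 = 273; dropped labels = 2 × 273 = 546.
Actual frame index = 545657 − 546 = 545111.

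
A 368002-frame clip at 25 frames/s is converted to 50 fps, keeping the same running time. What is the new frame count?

736004 frames

Frames at target rate = 368002 × (50) / (25) = 736004.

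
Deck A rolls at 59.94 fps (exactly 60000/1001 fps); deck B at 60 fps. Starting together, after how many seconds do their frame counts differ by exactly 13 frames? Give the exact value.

The gap grows by |60 − 60000/1001| = 60/1001 frames per second.
Time for a 13-frame gap: 13 ÷ (60/1001) = 13013/60 s.

13013/60 seconds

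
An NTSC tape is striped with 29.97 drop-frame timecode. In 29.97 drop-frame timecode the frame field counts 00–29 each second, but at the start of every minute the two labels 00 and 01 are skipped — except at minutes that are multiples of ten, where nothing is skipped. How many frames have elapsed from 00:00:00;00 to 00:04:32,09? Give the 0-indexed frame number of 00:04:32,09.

As if non-drop at 30 labels/s: (0 × 3600 + 4 × 60 + 32) × 30 + 9 = 8169.
Minute boundaries passed: 4; those not divisible by 10: 4 − 0 = 4; dropped labels = 2 × 4 = 8.
Actual frame index = 8169 − 8 = 8161.

8161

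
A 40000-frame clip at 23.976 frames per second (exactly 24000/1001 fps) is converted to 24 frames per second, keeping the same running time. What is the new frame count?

Target frames = source frames × (target rate / source rate) = 40000 × (24)/(24000/1001) = 40000 × 1001/1000 = 40040.

40040 frames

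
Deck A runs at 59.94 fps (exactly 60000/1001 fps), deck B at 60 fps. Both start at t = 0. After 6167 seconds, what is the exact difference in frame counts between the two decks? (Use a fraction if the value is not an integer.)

52860/143 frames

A emits 60000/1001 × 6167 = 52860000/143 frames; B emits 60 × 6167 = 370020.
Difference = 52860/143 frames (≈ 369.6503); B is ahead of A.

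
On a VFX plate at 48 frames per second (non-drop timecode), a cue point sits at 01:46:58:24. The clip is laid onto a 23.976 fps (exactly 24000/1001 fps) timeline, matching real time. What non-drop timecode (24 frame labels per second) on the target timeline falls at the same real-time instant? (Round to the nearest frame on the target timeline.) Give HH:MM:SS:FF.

01:46:52:02

Source frame index: (1×3600 + 46×60 + 58) × 48 + 24 = 308088.
Real time: 308088 / (48) = 12837/2 s.
Target frame: (12837/2) × (24000/1001) = 14004000/91 ≈ 153890.110 → 153890.
At 24 labels/s: frame 153890 → 01:46:52:02.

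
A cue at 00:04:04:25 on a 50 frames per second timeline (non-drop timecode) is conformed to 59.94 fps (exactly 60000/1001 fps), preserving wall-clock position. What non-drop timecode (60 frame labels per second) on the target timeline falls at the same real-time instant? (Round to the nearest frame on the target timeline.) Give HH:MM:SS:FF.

Source frame index: (0×3600 + 4×60 + 4) × 50 + 25 = 12225.
Real time: 12225 / (50) = 489/2 s.
Target frame: (489/2) × (60000/1001) = 14670000/1001 ≈ 14655.345 → 14655.
At 60 labels/s: frame 14655 → 00:04:04:15.

00:04:04:15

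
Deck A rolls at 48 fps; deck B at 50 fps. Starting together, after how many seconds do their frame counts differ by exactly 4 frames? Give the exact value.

The gap grows by |50 − 48| = 2 frames per second.
Time for a 4-frame gap: 4 ÷ (2) = 2 s.

2 seconds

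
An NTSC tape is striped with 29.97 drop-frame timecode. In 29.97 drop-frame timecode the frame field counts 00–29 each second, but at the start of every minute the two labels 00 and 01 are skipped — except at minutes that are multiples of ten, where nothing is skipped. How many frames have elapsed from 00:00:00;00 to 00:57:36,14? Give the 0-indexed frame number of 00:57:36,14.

Complete 10-minute blocks: 5, each 17982 frames → 89910.
Remaining 7 whole minutes in the current block: 1800 + 6 × 1798 = 12588 frames.
Within the current minute: 36 × 30 + 14 − 2 = 1092 (labels ;00/;01 skipped at this minute). Total = 89910 + 12588 + 1092 = 103590.

103590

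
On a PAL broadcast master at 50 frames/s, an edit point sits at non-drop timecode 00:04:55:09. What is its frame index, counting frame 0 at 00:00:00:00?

Total seconds to the label: (0 × 3600 + 4 × 60 + 55) = 295.
Frame index = 295 × 50 + 9 = 14759.

14759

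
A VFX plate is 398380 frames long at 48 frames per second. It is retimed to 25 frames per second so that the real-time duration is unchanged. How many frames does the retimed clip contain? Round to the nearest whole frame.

207490 frames

Frames at target rate = 398380 × (25) / (48) = 2489875/12 ≈ 207489.583.
Nearest whole frame: 207490.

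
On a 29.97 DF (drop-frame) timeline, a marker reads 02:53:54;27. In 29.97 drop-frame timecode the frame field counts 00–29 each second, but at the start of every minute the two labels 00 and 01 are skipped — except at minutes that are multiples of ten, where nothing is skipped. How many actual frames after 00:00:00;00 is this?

Complete 10-minute blocks: 17, each 17982 frames → 305694.
Remaining 3 whole minutes in the current block: 1800 + 2 × 1798 = 5396 frames.
Within the current minute: 54 × 30 + 27 − 2 = 1645 (labels ;00/;01 skipped at this minute). Total = 305694 + 5396 + 1645 = 312735.

312735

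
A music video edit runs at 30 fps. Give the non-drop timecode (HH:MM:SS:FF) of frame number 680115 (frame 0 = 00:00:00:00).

06:17:50:15

680115 ÷ 30 = 22670 full seconds, remainder 15 frames.
22670 s = 6 h 17 min 50 s.
Timecode: 06:17:50:15.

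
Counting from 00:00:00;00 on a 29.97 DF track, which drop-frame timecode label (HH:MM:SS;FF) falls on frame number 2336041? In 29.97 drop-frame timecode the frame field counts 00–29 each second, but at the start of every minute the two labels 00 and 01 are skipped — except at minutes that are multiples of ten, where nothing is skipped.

Ten DF minutes hold 17982 frames, so frame 2336041 lies in block 129 (frames 2319678–2337659) with 16363 frames into that block.
The block's first minute is 1800 frames and the rest 1798 each; 16363 frames reaches minute 9, so 129 × 18 + 9 × 2 = 2340 labels have been skipped so far.
Adding those back, label number 2336041 + 2340 = 2338381 at 30 labels/s is 77946 s + 1 f = 21 h 39 min 6 s frame 1, i.e. 21:39:06;01.

21:39:06;01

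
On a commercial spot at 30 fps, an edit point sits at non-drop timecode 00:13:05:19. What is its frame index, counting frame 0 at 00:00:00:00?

frame 23569

Total seconds to the label: (0 × 3600 + 13 × 60 + 5) = 785.
Frame index = 785 × 30 + 19 = 23569.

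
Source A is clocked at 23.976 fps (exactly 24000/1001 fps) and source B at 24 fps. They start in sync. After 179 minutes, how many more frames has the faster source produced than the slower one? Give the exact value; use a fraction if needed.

179 min = 10740 s.
A emits 24000/1001 × 10740 = 257760000/1001 frames; B emits 24 × 10740 = 257760.
Difference = 257760/1001 frames (≈ 257.5025); B is ahead of A.

257760/1001 frames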